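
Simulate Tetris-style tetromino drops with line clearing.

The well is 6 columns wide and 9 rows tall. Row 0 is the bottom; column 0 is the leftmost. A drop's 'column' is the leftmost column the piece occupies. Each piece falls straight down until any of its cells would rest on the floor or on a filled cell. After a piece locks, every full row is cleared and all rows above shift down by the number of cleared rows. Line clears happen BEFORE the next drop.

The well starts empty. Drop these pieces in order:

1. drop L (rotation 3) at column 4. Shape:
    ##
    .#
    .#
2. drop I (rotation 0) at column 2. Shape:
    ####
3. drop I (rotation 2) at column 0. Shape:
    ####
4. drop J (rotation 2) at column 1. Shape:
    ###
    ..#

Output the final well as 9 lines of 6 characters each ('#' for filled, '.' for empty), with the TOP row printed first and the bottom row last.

Drop 1: L rot3 at col 4 lands with bottom-row=0; cleared 0 line(s) (total 0); column heights now [0 0 0 0 3 3], max=3
Drop 2: I rot0 at col 2 lands with bottom-row=3; cleared 0 line(s) (total 0); column heights now [0 0 4 4 4 4], max=4
Drop 3: I rot2 at col 0 lands with bottom-row=4; cleared 0 line(s) (total 0); column heights now [5 5 5 5 4 4], max=5
Drop 4: J rot2 at col 1 lands with bottom-row=5; cleared 0 line(s) (total 0); column heights now [5 7 7 7 4 4], max=7

Answer: ......
......
.###..
...#..
####..
..####
....##
.....#
.....#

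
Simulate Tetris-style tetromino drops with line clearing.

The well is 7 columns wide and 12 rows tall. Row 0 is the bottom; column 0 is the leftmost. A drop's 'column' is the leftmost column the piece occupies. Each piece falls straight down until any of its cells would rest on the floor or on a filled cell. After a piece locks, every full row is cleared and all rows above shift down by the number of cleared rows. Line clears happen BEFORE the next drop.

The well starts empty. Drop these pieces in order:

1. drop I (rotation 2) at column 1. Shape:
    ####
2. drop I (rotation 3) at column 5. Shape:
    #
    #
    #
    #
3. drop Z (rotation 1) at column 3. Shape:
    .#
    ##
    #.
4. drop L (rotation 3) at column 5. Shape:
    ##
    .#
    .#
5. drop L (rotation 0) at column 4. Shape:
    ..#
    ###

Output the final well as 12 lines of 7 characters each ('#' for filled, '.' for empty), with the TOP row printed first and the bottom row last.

Drop 1: I rot2 at col 1 lands with bottom-row=0; cleared 0 line(s) (total 0); column heights now [0 1 1 1 1 0 0], max=1
Drop 2: I rot3 at col 5 lands with bottom-row=0; cleared 0 line(s) (total 0); column heights now [0 1 1 1 1 4 0], max=4
Drop 3: Z rot1 at col 3 lands with bottom-row=1; cleared 0 line(s) (total 0); column heights now [0 1 1 3 4 4 0], max=4
Drop 4: L rot3 at col 5 lands with bottom-row=2; cleared 0 line(s) (total 0); column heights now [0 1 1 3 4 5 5], max=5
Drop 5: L rot0 at col 4 lands with bottom-row=5; cleared 0 line(s) (total 0); column heights now [0 1 1 3 6 6 7], max=7

Answer: .......
.......
.......
.......
.......
......#
....###
.....##
....###
...####
...#.#.
.#####.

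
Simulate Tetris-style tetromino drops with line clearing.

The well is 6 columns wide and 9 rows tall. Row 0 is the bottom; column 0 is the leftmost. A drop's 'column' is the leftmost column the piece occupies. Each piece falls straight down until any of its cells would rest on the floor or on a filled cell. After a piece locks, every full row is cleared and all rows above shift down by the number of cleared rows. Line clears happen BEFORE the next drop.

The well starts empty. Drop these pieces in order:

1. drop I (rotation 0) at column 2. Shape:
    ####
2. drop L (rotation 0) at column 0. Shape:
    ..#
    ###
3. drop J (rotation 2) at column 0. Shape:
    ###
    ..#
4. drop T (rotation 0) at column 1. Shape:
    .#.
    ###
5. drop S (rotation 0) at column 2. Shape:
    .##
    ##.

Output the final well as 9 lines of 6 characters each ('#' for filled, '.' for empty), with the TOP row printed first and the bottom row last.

Answer: ...##.
..##..
..#...
.###..
###...
..#...
..#...
###...
..####

Derivation:
Drop 1: I rot0 at col 2 lands with bottom-row=0; cleared 0 line(s) (total 0); column heights now [0 0 1 1 1 1], max=1
Drop 2: L rot0 at col 0 lands with bottom-row=1; cleared 0 line(s) (total 0); column heights now [2 2 3 1 1 1], max=3
Drop 3: J rot2 at col 0 lands with bottom-row=3; cleared 0 line(s) (total 0); column heights now [5 5 5 1 1 1], max=5
Drop 4: T rot0 at col 1 lands with bottom-row=5; cleared 0 line(s) (total 0); column heights now [5 6 7 6 1 1], max=7
Drop 5: S rot0 at col 2 lands with bottom-row=7; cleared 0 line(s) (total 0); column heights now [5 6 8 9 9 1], max=9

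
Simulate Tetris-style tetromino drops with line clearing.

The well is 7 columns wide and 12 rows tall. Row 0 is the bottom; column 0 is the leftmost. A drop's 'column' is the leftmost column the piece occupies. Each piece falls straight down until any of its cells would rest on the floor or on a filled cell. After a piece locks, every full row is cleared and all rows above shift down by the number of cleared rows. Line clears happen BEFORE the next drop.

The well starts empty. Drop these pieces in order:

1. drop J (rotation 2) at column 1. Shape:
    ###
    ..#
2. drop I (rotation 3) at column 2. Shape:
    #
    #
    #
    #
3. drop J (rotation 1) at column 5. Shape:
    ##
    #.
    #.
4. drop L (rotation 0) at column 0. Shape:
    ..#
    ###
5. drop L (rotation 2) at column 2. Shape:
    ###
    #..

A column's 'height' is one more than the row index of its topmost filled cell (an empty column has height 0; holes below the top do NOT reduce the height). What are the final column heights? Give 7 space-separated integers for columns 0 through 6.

Drop 1: J rot2 at col 1 lands with bottom-row=0; cleared 0 line(s) (total 0); column heights now [0 2 2 2 0 0 0], max=2
Drop 2: I rot3 at col 2 lands with bottom-row=2; cleared 0 line(s) (total 0); column heights now [0 2 6 2 0 0 0], max=6
Drop 3: J rot1 at col 5 lands with bottom-row=0; cleared 0 line(s) (total 0); column heights now [0 2 6 2 0 3 3], max=6
Drop 4: L rot0 at col 0 lands with bottom-row=6; cleared 0 line(s) (total 0); column heights now [7 7 8 2 0 3 3], max=8
Drop 5: L rot2 at col 2 lands with bottom-row=8; cleared 0 line(s) (total 0); column heights now [7 7 10 10 10 3 3], max=10

Answer: 7 7 10 10 10 3 3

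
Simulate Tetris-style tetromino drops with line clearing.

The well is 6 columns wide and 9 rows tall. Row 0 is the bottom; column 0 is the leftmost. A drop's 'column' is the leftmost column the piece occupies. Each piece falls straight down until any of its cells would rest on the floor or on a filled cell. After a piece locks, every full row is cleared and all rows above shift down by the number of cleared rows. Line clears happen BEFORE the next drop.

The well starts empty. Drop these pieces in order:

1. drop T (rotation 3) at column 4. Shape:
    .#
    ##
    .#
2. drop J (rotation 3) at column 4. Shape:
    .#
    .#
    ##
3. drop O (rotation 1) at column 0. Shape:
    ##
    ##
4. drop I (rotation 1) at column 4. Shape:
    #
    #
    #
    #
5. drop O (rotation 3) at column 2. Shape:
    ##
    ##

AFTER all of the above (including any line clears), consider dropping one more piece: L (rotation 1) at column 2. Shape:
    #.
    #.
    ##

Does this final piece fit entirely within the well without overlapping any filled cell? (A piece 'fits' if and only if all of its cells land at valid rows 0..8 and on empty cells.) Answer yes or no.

Drop 1: T rot3 at col 4 lands with bottom-row=0; cleared 0 line(s) (total 0); column heights now [0 0 0 0 2 3], max=3
Drop 2: J rot3 at col 4 lands with bottom-row=3; cleared 0 line(s) (total 0); column heights now [0 0 0 0 4 6], max=6
Drop 3: O rot1 at col 0 lands with bottom-row=0; cleared 0 line(s) (total 0); column heights now [2 2 0 0 4 6], max=6
Drop 4: I rot1 at col 4 lands with bottom-row=4; cleared 0 line(s) (total 0); column heights now [2 2 0 0 8 6], max=8
Drop 5: O rot3 at col 2 lands with bottom-row=0; cleared 1 line(s) (total 1); column heights now [1 1 1 1 7 5], max=7
Test piece L rot1 at col 2 (width 2): heights before test = [1 1 1 1 7 5]; fits = True

Answer: yes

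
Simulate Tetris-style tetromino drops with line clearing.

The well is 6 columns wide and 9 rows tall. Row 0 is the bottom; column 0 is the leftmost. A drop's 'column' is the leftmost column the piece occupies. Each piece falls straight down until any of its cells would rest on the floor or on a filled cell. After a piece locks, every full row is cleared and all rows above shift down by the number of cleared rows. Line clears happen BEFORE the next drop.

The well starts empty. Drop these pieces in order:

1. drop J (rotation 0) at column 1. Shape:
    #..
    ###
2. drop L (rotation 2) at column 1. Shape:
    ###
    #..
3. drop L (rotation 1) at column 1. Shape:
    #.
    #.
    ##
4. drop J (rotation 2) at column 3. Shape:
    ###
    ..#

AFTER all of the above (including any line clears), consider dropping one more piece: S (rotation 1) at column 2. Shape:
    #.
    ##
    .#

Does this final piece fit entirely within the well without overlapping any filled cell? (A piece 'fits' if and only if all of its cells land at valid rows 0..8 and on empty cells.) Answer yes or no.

Answer: yes

Derivation:
Drop 1: J rot0 at col 1 lands with bottom-row=0; cleared 0 line(s) (total 0); column heights now [0 2 1 1 0 0], max=2
Drop 2: L rot2 at col 1 lands with bottom-row=2; cleared 0 line(s) (total 0); column heights now [0 4 4 4 0 0], max=4
Drop 3: L rot1 at col 1 lands with bottom-row=4; cleared 0 line(s) (total 0); column heights now [0 7 5 4 0 0], max=7
Drop 4: J rot2 at col 3 lands with bottom-row=3; cleared 0 line(s) (total 0); column heights now [0 7 5 5 5 5], max=7
Test piece S rot1 at col 2 (width 2): heights before test = [0 7 5 5 5 5]; fits = True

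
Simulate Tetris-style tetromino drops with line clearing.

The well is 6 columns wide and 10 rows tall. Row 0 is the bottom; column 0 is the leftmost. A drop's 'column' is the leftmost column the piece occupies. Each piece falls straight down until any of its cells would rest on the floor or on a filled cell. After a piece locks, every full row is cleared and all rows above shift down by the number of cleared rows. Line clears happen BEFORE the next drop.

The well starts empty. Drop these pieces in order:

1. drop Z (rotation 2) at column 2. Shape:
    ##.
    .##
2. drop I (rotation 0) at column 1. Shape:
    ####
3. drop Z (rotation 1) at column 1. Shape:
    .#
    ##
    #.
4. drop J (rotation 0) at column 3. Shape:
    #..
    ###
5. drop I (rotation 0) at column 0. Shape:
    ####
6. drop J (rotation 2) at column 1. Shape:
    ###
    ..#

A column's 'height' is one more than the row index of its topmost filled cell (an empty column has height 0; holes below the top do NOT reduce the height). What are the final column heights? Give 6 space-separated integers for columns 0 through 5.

Drop 1: Z rot2 at col 2 lands with bottom-row=0; cleared 0 line(s) (total 0); column heights now [0 0 2 2 1 0], max=2
Drop 2: I rot0 at col 1 lands with bottom-row=2; cleared 0 line(s) (total 0); column heights now [0 3 3 3 3 0], max=3
Drop 3: Z rot1 at col 1 lands with bottom-row=3; cleared 0 line(s) (total 0); column heights now [0 5 6 3 3 0], max=6
Drop 4: J rot0 at col 3 lands with bottom-row=3; cleared 0 line(s) (total 0); column heights now [0 5 6 5 4 4], max=6
Drop 5: I rot0 at col 0 lands with bottom-row=6; cleared 0 line(s) (total 0); column heights now [7 7 7 7 4 4], max=7
Drop 6: J rot2 at col 1 lands with bottom-row=7; cleared 0 line(s) (total 0); column heights now [7 9 9 9 4 4], max=9

Answer: 7 9 9 9 4 4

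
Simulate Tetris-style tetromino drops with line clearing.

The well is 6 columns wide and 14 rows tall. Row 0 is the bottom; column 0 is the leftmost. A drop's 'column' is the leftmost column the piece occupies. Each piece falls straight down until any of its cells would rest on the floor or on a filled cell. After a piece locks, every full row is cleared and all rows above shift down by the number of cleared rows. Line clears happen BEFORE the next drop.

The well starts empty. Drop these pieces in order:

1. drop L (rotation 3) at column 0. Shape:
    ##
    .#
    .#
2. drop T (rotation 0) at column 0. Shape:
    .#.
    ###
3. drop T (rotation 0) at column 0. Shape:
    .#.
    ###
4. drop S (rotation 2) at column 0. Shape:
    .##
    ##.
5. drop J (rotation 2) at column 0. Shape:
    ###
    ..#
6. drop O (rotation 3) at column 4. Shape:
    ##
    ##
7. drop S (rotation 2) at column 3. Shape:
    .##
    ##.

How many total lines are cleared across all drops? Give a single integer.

Drop 1: L rot3 at col 0 lands with bottom-row=0; cleared 0 line(s) (total 0); column heights now [3 3 0 0 0 0], max=3
Drop 2: T rot0 at col 0 lands with bottom-row=3; cleared 0 line(s) (total 0); column heights now [4 5 4 0 0 0], max=5
Drop 3: T rot0 at col 0 lands with bottom-row=5; cleared 0 line(s) (total 0); column heights now [6 7 6 0 0 0], max=7
Drop 4: S rot2 at col 0 lands with bottom-row=7; cleared 0 line(s) (total 0); column heights now [8 9 9 0 0 0], max=9
Drop 5: J rot2 at col 0 lands with bottom-row=9; cleared 0 line(s) (total 0); column heights now [11 11 11 0 0 0], max=11
Drop 6: O rot3 at col 4 lands with bottom-row=0; cleared 0 line(s) (total 0); column heights now [11 11 11 0 2 2], max=11
Drop 7: S rot2 at col 3 lands with bottom-row=2; cleared 0 line(s) (total 0); column heights now [11 11 11 3 4 4], max=11

Answer: 0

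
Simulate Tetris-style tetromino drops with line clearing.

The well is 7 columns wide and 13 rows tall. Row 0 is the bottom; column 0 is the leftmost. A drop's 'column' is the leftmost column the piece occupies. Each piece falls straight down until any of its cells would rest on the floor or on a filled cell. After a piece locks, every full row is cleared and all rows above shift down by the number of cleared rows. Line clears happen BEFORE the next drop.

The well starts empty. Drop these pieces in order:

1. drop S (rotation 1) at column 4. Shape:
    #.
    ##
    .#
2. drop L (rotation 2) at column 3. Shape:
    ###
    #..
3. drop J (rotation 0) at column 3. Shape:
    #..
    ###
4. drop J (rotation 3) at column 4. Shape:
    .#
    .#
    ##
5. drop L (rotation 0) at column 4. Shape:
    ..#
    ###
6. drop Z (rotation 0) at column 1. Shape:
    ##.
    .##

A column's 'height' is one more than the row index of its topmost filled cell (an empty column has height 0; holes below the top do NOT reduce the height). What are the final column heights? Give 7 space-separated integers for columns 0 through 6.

Drop 1: S rot1 at col 4 lands with bottom-row=0; cleared 0 line(s) (total 0); column heights now [0 0 0 0 3 2 0], max=3
Drop 2: L rot2 at col 3 lands with bottom-row=2; cleared 0 line(s) (total 0); column heights now [0 0 0 4 4 4 0], max=4
Drop 3: J rot0 at col 3 lands with bottom-row=4; cleared 0 line(s) (total 0); column heights now [0 0 0 6 5 5 0], max=6
Drop 4: J rot3 at col 4 lands with bottom-row=5; cleared 0 line(s) (total 0); column heights now [0 0 0 6 6 8 0], max=8
Drop 5: L rot0 at col 4 lands with bottom-row=8; cleared 0 line(s) (total 0); column heights now [0 0 0 6 9 9 10], max=10
Drop 6: Z rot0 at col 1 lands with bottom-row=6; cleared 0 line(s) (total 0); column heights now [0 8 8 7 9 9 10], max=10

Answer: 0 8 8 7 9 9 10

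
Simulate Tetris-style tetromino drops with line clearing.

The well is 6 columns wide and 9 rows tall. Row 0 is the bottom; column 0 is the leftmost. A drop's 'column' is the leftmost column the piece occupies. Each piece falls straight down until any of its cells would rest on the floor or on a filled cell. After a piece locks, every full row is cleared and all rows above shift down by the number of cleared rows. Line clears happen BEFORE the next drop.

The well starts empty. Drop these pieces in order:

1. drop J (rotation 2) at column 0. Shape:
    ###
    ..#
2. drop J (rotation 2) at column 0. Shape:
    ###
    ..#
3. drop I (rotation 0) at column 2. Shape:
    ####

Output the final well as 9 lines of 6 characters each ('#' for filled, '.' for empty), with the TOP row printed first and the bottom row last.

Answer: ......
......
......
......
..####
###...
..#...
###...
..#...

Derivation:
Drop 1: J rot2 at col 0 lands with bottom-row=0; cleared 0 line(s) (total 0); column heights now [2 2 2 0 0 0], max=2
Drop 2: J rot2 at col 0 lands with bottom-row=2; cleared 0 line(s) (total 0); column heights now [4 4 4 0 0 0], max=4
Drop 3: I rot0 at col 2 lands with bottom-row=4; cleared 0 line(s) (total 0); column heights now [4 4 5 5 5 5], max=5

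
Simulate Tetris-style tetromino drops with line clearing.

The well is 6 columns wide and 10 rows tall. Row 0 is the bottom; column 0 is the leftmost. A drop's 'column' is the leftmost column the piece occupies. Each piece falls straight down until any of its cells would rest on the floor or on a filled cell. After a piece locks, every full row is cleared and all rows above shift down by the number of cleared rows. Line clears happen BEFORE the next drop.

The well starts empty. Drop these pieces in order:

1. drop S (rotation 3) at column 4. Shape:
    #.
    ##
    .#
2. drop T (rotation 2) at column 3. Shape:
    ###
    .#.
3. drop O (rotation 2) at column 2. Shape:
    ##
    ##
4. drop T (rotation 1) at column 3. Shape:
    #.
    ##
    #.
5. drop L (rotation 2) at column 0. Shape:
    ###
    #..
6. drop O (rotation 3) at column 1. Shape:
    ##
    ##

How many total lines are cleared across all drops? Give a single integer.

Answer: 0

Derivation:
Drop 1: S rot3 at col 4 lands with bottom-row=0; cleared 0 line(s) (total 0); column heights now [0 0 0 0 3 2], max=3
Drop 2: T rot2 at col 3 lands with bottom-row=3; cleared 0 line(s) (total 0); column heights now [0 0 0 5 5 5], max=5
Drop 3: O rot2 at col 2 lands with bottom-row=5; cleared 0 line(s) (total 0); column heights now [0 0 7 7 5 5], max=7
Drop 4: T rot1 at col 3 lands with bottom-row=7; cleared 0 line(s) (total 0); column heights now [0 0 7 10 9 5], max=10
Drop 5: L rot2 at col 0 lands with bottom-row=6; cleared 0 line(s) (total 0); column heights now [8 8 8 10 9 5], max=10
Drop 6: O rot3 at col 1 lands with bottom-row=8; cleared 0 line(s) (total 0); column heights now [8 10 10 10 9 5], max=10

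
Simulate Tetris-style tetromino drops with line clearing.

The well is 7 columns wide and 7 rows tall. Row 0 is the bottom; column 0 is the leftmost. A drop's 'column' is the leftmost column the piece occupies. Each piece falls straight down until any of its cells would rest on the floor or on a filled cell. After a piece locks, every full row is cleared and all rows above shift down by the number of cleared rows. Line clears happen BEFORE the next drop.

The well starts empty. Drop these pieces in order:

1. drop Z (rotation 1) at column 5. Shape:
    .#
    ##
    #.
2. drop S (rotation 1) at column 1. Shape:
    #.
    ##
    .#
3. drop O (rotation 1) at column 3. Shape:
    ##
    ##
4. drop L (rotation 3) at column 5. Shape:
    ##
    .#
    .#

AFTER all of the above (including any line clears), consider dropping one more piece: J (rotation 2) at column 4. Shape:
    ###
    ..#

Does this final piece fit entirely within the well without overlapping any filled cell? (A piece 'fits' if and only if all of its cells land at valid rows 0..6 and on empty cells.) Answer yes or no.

Answer: no

Derivation:
Drop 1: Z rot1 at col 5 lands with bottom-row=0; cleared 0 line(s) (total 0); column heights now [0 0 0 0 0 2 3], max=3
Drop 2: S rot1 at col 1 lands with bottom-row=0; cleared 0 line(s) (total 0); column heights now [0 3 2 0 0 2 3], max=3
Drop 3: O rot1 at col 3 lands with bottom-row=0; cleared 0 line(s) (total 0); column heights now [0 3 2 2 2 2 3], max=3
Drop 4: L rot3 at col 5 lands with bottom-row=3; cleared 0 line(s) (total 0); column heights now [0 3 2 2 2 6 6], max=6
Test piece J rot2 at col 4 (width 3): heights before test = [0 3 2 2 2 6 6]; fits = False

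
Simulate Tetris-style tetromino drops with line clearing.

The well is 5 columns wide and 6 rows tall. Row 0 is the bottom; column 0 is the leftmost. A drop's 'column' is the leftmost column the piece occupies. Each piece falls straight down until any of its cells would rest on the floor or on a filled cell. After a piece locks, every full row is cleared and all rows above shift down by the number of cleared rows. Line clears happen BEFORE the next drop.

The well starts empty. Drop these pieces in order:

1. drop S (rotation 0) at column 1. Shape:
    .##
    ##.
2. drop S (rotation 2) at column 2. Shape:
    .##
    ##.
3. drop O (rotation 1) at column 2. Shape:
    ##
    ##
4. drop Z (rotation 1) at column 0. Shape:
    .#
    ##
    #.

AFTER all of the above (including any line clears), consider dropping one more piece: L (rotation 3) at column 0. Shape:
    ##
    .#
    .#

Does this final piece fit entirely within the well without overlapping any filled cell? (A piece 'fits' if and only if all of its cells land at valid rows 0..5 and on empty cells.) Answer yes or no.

Drop 1: S rot0 at col 1 lands with bottom-row=0; cleared 0 line(s) (total 0); column heights now [0 1 2 2 0], max=2
Drop 2: S rot2 at col 2 lands with bottom-row=2; cleared 0 line(s) (total 0); column heights now [0 1 3 4 4], max=4
Drop 3: O rot1 at col 2 lands with bottom-row=4; cleared 0 line(s) (total 0); column heights now [0 1 6 6 4], max=6
Drop 4: Z rot1 at col 0 lands with bottom-row=0; cleared 0 line(s) (total 0); column heights now [2 3 6 6 4], max=6
Test piece L rot3 at col 0 (width 2): heights before test = [2 3 6 6 4]; fits = True

Answer: yes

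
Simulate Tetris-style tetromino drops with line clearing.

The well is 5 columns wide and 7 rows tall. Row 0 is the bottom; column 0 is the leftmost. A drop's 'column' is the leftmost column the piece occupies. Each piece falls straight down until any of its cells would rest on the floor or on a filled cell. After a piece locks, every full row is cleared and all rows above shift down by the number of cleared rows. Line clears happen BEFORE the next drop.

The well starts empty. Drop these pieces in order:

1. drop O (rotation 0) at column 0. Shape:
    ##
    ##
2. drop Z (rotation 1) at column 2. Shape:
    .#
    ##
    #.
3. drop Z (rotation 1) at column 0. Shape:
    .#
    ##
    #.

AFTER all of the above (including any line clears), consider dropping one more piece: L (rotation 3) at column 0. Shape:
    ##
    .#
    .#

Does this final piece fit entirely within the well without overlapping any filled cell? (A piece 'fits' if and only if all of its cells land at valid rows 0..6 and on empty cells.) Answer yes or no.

Drop 1: O rot0 at col 0 lands with bottom-row=0; cleared 0 line(s) (total 0); column heights now [2 2 0 0 0], max=2
Drop 2: Z rot1 at col 2 lands with bottom-row=0; cleared 0 line(s) (total 0); column heights now [2 2 2 3 0], max=3
Drop 3: Z rot1 at col 0 lands with bottom-row=2; cleared 0 line(s) (total 0); column heights now [4 5 2 3 0], max=5
Test piece L rot3 at col 0 (width 2): heights before test = [4 5 2 3 0]; fits = False

Answer: no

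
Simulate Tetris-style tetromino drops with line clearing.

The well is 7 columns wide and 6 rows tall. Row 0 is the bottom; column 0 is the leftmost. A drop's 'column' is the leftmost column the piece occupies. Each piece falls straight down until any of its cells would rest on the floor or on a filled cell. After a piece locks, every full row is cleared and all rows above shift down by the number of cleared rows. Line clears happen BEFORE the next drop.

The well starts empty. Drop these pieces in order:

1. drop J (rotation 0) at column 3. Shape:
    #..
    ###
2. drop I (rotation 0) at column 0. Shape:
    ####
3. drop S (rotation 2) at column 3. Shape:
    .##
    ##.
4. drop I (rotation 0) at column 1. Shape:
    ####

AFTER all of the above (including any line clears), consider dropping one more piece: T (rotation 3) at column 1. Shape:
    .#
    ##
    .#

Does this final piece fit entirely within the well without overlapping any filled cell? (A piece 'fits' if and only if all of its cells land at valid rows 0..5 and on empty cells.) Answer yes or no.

Answer: no

Derivation:
Drop 1: J rot0 at col 3 lands with bottom-row=0; cleared 0 line(s) (total 0); column heights now [0 0 0 2 1 1 0], max=2
Drop 2: I rot0 at col 0 lands with bottom-row=2; cleared 0 line(s) (total 0); column heights now [3 3 3 3 1 1 0], max=3
Drop 3: S rot2 at col 3 lands with bottom-row=3; cleared 0 line(s) (total 0); column heights now [3 3 3 4 5 5 0], max=5
Drop 4: I rot0 at col 1 lands with bottom-row=5; cleared 0 line(s) (total 0); column heights now [3 6 6 6 6 5 0], max=6
Test piece T rot3 at col 1 (width 2): heights before test = [3 6 6 6 6 5 0]; fits = False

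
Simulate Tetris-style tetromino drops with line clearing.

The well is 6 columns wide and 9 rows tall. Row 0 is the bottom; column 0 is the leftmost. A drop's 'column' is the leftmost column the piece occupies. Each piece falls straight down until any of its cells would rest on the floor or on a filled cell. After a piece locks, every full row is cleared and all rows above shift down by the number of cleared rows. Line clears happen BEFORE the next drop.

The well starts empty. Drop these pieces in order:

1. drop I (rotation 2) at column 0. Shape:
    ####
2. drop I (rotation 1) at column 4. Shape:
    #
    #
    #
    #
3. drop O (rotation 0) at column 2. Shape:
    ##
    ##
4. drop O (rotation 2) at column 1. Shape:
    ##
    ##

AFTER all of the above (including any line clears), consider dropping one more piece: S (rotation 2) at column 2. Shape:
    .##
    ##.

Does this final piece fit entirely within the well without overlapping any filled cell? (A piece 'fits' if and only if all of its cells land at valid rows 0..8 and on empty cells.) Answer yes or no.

Drop 1: I rot2 at col 0 lands with bottom-row=0; cleared 0 line(s) (total 0); column heights now [1 1 1 1 0 0], max=1
Drop 2: I rot1 at col 4 lands with bottom-row=0; cleared 0 line(s) (total 0); column heights now [1 1 1 1 4 0], max=4
Drop 3: O rot0 at col 2 lands with bottom-row=1; cleared 0 line(s) (total 0); column heights now [1 1 3 3 4 0], max=4
Drop 4: O rot2 at col 1 lands with bottom-row=3; cleared 0 line(s) (total 0); column heights now [1 5 5 3 4 0], max=5
Test piece S rot2 at col 2 (width 3): heights before test = [1 5 5 3 4 0]; fits = True

Answer: yes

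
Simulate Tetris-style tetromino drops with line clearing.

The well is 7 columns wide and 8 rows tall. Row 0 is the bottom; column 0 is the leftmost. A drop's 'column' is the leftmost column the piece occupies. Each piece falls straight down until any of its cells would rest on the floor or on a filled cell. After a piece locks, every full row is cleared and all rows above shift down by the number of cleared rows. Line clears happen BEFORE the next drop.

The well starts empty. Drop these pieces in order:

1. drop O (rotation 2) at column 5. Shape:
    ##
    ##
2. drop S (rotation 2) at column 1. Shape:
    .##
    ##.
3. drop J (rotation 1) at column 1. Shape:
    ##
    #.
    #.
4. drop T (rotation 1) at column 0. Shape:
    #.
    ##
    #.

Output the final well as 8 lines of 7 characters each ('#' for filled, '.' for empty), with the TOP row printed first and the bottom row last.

Drop 1: O rot2 at col 5 lands with bottom-row=0; cleared 0 line(s) (total 0); column heights now [0 0 0 0 0 2 2], max=2
Drop 2: S rot2 at col 1 lands with bottom-row=0; cleared 0 line(s) (total 0); column heights now [0 1 2 2 0 2 2], max=2
Drop 3: J rot1 at col 1 lands with bottom-row=1; cleared 0 line(s) (total 0); column heights now [0 4 4 2 0 2 2], max=4
Drop 4: T rot1 at col 0 lands with bottom-row=3; cleared 0 line(s) (total 0); column heights now [6 5 4 2 0 2 2], max=6

Answer: .......
.......
#......
##.....
###....
.#.....
.###.##
.##..##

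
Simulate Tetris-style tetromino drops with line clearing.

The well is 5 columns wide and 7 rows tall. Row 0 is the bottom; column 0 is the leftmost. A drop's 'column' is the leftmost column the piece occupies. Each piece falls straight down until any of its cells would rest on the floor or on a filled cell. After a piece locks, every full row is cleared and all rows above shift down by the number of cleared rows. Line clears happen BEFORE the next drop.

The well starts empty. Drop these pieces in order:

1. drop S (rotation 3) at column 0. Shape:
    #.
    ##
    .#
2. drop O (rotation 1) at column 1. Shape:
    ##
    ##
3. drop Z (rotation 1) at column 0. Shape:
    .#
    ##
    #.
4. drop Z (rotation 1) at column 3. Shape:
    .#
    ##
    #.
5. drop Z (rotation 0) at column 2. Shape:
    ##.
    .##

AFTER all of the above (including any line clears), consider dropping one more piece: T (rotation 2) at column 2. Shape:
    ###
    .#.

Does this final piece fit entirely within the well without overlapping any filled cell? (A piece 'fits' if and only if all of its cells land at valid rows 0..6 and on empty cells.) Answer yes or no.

Answer: yes

Derivation:
Drop 1: S rot3 at col 0 lands with bottom-row=0; cleared 0 line(s) (total 0); column heights now [3 2 0 0 0], max=3
Drop 2: O rot1 at col 1 lands with bottom-row=2; cleared 0 line(s) (total 0); column heights now [3 4 4 0 0], max=4
Drop 3: Z rot1 at col 0 lands with bottom-row=3; cleared 0 line(s) (total 0); column heights now [5 6 4 0 0], max=6
Drop 4: Z rot1 at col 3 lands with bottom-row=0; cleared 0 line(s) (total 0); column heights now [5 6 4 2 3], max=6
Drop 5: Z rot0 at col 2 lands with bottom-row=3; cleared 1 line(s) (total 1); column heights now [4 5 4 4 3], max=5
Test piece T rot2 at col 2 (width 3): heights before test = [4 5 4 4 3]; fits = True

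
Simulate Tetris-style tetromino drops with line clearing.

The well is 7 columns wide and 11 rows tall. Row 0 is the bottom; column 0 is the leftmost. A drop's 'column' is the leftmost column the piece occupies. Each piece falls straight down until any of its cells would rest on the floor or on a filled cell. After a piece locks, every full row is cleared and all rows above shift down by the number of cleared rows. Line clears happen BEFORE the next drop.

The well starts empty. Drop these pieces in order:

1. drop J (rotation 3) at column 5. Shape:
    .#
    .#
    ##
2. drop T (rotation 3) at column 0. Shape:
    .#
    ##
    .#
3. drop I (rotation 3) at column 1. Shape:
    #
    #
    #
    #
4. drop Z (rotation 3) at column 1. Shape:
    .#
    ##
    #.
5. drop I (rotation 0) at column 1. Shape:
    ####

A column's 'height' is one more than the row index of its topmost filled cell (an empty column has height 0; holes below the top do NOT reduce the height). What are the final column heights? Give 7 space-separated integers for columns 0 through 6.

Drop 1: J rot3 at col 5 lands with bottom-row=0; cleared 0 line(s) (total 0); column heights now [0 0 0 0 0 1 3], max=3
Drop 2: T rot3 at col 0 lands with bottom-row=0; cleared 0 line(s) (total 0); column heights now [2 3 0 0 0 1 3], max=3
Drop 3: I rot3 at col 1 lands with bottom-row=3; cleared 0 line(s) (total 0); column heights now [2 7 0 0 0 1 3], max=7
Drop 4: Z rot3 at col 1 lands with bottom-row=7; cleared 0 line(s) (total 0); column heights now [2 9 10 0 0 1 3], max=10
Drop 5: I rot0 at col 1 lands with bottom-row=10; cleared 0 line(s) (total 0); column heights now [2 11 11 11 11 1 3], max=11

Answer: 2 11 11 11 11 1 3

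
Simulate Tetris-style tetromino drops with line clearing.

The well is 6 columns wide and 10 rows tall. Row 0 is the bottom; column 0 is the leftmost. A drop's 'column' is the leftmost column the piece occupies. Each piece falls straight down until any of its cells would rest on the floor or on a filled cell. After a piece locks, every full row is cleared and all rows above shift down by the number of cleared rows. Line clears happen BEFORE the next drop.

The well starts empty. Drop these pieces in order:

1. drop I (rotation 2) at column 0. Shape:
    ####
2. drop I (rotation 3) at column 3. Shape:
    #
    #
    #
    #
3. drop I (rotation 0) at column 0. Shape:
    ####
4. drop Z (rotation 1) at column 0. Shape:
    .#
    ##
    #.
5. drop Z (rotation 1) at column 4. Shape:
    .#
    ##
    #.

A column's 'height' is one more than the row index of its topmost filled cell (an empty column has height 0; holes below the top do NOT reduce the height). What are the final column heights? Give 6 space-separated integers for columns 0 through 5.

Answer: 8 9 6 6 2 3

Derivation:
Drop 1: I rot2 at col 0 lands with bottom-row=0; cleared 0 line(s) (total 0); column heights now [1 1 1 1 0 0], max=1
Drop 2: I rot3 at col 3 lands with bottom-row=1; cleared 0 line(s) (total 0); column heights now [1 1 1 5 0 0], max=5
Drop 3: I rot0 at col 0 lands with bottom-row=5; cleared 0 line(s) (total 0); column heights now [6 6 6 6 0 0], max=6
Drop 4: Z rot1 at col 0 lands with bottom-row=6; cleared 0 line(s) (total 0); column heights now [8 9 6 6 0 0], max=9
Drop 5: Z rot1 at col 4 lands with bottom-row=0; cleared 0 line(s) (total 0); column heights now [8 9 6 6 2 3], max=9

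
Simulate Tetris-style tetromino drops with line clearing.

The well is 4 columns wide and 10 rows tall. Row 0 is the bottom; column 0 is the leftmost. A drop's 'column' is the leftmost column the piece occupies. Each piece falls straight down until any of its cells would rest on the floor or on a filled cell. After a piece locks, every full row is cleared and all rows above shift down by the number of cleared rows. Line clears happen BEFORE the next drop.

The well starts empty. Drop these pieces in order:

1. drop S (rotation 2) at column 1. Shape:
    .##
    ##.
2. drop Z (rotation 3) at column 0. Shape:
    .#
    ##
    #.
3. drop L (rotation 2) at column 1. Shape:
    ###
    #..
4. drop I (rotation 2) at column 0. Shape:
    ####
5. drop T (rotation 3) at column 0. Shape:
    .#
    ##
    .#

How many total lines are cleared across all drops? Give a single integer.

Answer: 2

Derivation:
Drop 1: S rot2 at col 1 lands with bottom-row=0; cleared 0 line(s) (total 0); column heights now [0 1 2 2], max=2
Drop 2: Z rot3 at col 0 lands with bottom-row=0; cleared 1 line(s) (total 1); column heights now [1 2 1 0], max=2
Drop 3: L rot2 at col 1 lands with bottom-row=2; cleared 0 line(s) (total 1); column heights now [1 4 4 4], max=4
Drop 4: I rot2 at col 0 lands with bottom-row=4; cleared 1 line(s) (total 2); column heights now [1 4 4 4], max=4
Drop 5: T rot3 at col 0 lands with bottom-row=4; cleared 0 line(s) (total 2); column heights now [6 7 4 4], max=7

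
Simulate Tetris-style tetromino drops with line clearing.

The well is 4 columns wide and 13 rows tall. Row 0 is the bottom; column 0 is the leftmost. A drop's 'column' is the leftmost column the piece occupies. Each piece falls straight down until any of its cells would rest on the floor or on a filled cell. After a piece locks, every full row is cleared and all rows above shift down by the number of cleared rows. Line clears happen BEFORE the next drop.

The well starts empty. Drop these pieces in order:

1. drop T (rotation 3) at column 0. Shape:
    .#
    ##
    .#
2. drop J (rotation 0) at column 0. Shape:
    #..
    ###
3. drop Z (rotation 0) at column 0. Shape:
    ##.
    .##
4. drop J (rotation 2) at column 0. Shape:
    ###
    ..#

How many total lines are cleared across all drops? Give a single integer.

Answer: 0

Derivation:
Drop 1: T rot3 at col 0 lands with bottom-row=0; cleared 0 line(s) (total 0); column heights now [2 3 0 0], max=3
Drop 2: J rot0 at col 0 lands with bottom-row=3; cleared 0 line(s) (total 0); column heights now [5 4 4 0], max=5
Drop 3: Z rot0 at col 0 lands with bottom-row=4; cleared 0 line(s) (total 0); column heights now [6 6 5 0], max=6
Drop 4: J rot2 at col 0 lands with bottom-row=5; cleared 0 line(s) (total 0); column heights now [7 7 7 0], max=7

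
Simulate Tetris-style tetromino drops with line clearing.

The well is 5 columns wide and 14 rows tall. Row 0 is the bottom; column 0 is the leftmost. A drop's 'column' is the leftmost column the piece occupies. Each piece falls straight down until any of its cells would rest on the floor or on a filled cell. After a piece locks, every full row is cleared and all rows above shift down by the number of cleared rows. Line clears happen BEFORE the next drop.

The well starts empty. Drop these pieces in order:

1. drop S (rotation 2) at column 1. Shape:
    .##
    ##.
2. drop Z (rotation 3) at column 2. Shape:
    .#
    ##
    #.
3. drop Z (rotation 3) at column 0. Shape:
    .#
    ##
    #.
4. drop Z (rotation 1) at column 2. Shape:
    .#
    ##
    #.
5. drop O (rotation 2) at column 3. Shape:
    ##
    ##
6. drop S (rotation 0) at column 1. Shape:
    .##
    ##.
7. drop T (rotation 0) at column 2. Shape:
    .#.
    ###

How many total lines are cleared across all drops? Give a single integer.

Drop 1: S rot2 at col 1 lands with bottom-row=0; cleared 0 line(s) (total 0); column heights now [0 1 2 2 0], max=2
Drop 2: Z rot3 at col 2 lands with bottom-row=2; cleared 0 line(s) (total 0); column heights now [0 1 4 5 0], max=5
Drop 3: Z rot3 at col 0 lands with bottom-row=0; cleared 0 line(s) (total 0); column heights now [2 3 4 5 0], max=5
Drop 4: Z rot1 at col 2 lands with bottom-row=4; cleared 0 line(s) (total 0); column heights now [2 3 6 7 0], max=7
Drop 5: O rot2 at col 3 lands with bottom-row=7; cleared 0 line(s) (total 0); column heights now [2 3 6 9 9], max=9
Drop 6: S rot0 at col 1 lands with bottom-row=8; cleared 0 line(s) (total 0); column heights now [2 9 10 10 9], max=10
Drop 7: T rot0 at col 2 lands with bottom-row=10; cleared 0 line(s) (total 0); column heights now [2 9 11 12 11], max=12

Answer: 0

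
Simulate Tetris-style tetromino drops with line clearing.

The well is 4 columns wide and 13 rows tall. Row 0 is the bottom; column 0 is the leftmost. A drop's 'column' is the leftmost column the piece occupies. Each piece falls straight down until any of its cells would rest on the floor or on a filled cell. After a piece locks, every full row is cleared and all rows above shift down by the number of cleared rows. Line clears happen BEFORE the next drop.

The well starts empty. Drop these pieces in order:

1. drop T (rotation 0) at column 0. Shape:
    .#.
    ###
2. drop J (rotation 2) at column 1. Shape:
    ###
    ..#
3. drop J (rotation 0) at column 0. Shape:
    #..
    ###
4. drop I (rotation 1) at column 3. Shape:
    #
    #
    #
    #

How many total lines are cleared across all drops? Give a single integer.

Drop 1: T rot0 at col 0 lands with bottom-row=0; cleared 0 line(s) (total 0); column heights now [1 2 1 0], max=2
Drop 2: J rot2 at col 1 lands with bottom-row=1; cleared 0 line(s) (total 0); column heights now [1 3 3 3], max=3
Drop 3: J rot0 at col 0 lands with bottom-row=3; cleared 0 line(s) (total 0); column heights now [5 4 4 3], max=5
Drop 4: I rot1 at col 3 lands with bottom-row=3; cleared 1 line(s) (total 1); column heights now [4 3 3 6], max=6

Answer: 1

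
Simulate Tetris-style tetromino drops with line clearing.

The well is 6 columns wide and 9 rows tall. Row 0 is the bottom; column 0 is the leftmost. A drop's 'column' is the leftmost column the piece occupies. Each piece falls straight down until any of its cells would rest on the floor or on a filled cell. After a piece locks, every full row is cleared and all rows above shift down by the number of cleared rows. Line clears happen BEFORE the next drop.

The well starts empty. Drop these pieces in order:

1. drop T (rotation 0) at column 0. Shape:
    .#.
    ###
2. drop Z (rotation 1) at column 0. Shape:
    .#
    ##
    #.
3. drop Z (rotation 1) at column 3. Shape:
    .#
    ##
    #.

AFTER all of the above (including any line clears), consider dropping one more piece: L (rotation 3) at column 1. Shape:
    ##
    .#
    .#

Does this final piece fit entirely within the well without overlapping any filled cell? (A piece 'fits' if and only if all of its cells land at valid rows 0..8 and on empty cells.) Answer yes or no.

Answer: yes

Derivation:
Drop 1: T rot0 at col 0 lands with bottom-row=0; cleared 0 line(s) (total 0); column heights now [1 2 1 0 0 0], max=2
Drop 2: Z rot1 at col 0 lands with bottom-row=1; cleared 0 line(s) (total 0); column heights now [3 4 1 0 0 0], max=4
Drop 3: Z rot1 at col 3 lands with bottom-row=0; cleared 0 line(s) (total 0); column heights now [3 4 1 2 3 0], max=4
Test piece L rot3 at col 1 (width 2): heights before test = [3 4 1 2 3 0]; fits = True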